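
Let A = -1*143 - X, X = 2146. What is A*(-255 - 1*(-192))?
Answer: 144207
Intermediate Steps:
A = -2289 (A = -1*143 - 1*2146 = -143 - 2146 = -2289)
A*(-255 - 1*(-192)) = -2289*(-255 - 1*(-192)) = -2289*(-255 + 192) = -2289*(-63) = 144207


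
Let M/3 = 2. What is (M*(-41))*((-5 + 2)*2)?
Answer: 1476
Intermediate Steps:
M = 6 (M = 3*2 = 6)
(M*(-41))*((-5 + 2)*2) = (6*(-41))*((-5 + 2)*2) = -(-738)*2 = -246*(-6) = 1476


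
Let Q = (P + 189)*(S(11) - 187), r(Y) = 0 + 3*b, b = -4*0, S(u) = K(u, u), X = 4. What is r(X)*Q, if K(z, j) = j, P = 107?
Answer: 0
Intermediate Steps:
S(u) = u
b = 0
r(Y) = 0 (r(Y) = 0 + 3*0 = 0 + 0 = 0)
Q = -52096 (Q = (107 + 189)*(11 - 187) = 296*(-176) = -52096)
r(X)*Q = 0*(-52096) = 0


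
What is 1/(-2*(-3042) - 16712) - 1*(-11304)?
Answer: 120138911/10628 ≈ 11304.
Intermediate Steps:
1/(-2*(-3042) - 16712) - 1*(-11304) = 1/(6084 - 16712) + 11304 = 1/(-10628) + 11304 = -1/10628 + 11304 = 120138911/10628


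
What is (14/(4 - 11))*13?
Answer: -26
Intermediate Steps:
(14/(4 - 11))*13 = (14/(-7))*13 = (14*(-⅐))*13 = -2*13 = -26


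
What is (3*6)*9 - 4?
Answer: 158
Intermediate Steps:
(3*6)*9 - 4 = 18*9 - 4 = 162 - 4 = 158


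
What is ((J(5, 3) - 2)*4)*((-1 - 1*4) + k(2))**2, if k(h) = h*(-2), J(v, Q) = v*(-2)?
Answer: -3888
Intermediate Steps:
J(v, Q) = -2*v
k(h) = -2*h
((J(5, 3) - 2)*4)*((-1 - 1*4) + k(2))**2 = ((-2*5 - 2)*4)*((-1 - 1*4) - 2*2)**2 = ((-10 - 2)*4)*((-1 - 4) - 4)**2 = (-12*4)*(-5 - 4)**2 = -48*(-9)**2 = -48*81 = -3888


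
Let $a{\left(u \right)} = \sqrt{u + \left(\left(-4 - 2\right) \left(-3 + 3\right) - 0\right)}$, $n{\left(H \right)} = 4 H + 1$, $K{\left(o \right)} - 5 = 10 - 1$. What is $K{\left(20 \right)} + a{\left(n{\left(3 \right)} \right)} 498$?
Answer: $14 + 498 \sqrt{13} \approx 1809.6$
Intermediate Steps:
$K{\left(o \right)} = 14$ ($K{\left(o \right)} = 5 + \left(10 - 1\right) = 5 + 9 = 14$)
$n{\left(H \right)} = 1 + 4 H$
$a{\left(u \right)} = \sqrt{u}$ ($a{\left(u \right)} = \sqrt{u + \left(\left(-6\right) 0 + 0\right)} = \sqrt{u + \left(0 + 0\right)} = \sqrt{u + 0} = \sqrt{u}$)
$K{\left(20 \right)} + a{\left(n{\left(3 \right)} \right)} 498 = 14 + \sqrt{1 + 4 \cdot 3} \cdot 498 = 14 + \sqrt{1 + 12} \cdot 498 = 14 + \sqrt{13} \cdot 498 = 14 + 498 \sqrt{13}$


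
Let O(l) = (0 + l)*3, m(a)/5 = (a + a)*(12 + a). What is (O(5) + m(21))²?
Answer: 48233025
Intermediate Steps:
m(a) = 10*a*(12 + a) (m(a) = 5*((a + a)*(12 + a)) = 5*((2*a)*(12 + a)) = 5*(2*a*(12 + a)) = 10*a*(12 + a))
O(l) = 3*l (O(l) = l*3 = 3*l)
(O(5) + m(21))² = (3*5 + 10*21*(12 + 21))² = (15 + 10*21*33)² = (15 + 6930)² = 6945² = 48233025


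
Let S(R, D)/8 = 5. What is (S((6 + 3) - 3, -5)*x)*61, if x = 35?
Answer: 85400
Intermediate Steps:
S(R, D) = 40 (S(R, D) = 8*5 = 40)
(S((6 + 3) - 3, -5)*x)*61 = (40*35)*61 = 1400*61 = 85400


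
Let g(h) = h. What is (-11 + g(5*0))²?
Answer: 121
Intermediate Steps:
(-11 + g(5*0))² = (-11 + 5*0)² = (-11 + 0)² = (-11)² = 121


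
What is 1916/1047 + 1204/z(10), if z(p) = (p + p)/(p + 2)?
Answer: 3791344/5235 ≈ 724.23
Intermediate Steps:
z(p) = 2*p/(2 + p) (z(p) = (2*p)/(2 + p) = 2*p/(2 + p))
1916/1047 + 1204/z(10) = 1916/1047 + 1204/((2*10/(2 + 10))) = 1916*(1/1047) + 1204/((2*10/12)) = 1916/1047 + 1204/((2*10*(1/12))) = 1916/1047 + 1204/(5/3) = 1916/1047 + 1204*(⅗) = 1916/1047 + 3612/5 = 3791344/5235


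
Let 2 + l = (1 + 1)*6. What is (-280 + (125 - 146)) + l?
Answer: -291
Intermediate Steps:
l = 10 (l = -2 + (1 + 1)*6 = -2 + 2*6 = -2 + 12 = 10)
(-280 + (125 - 146)) + l = (-280 + (125 - 146)) + 10 = (-280 - 21) + 10 = -301 + 10 = -291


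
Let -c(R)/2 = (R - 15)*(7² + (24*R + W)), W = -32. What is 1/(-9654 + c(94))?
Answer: -1/368788 ≈ -2.7116e-6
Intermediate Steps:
c(R) = -2*(-15 + R)*(17 + 24*R) (c(R) = -2*(R - 15)*(7² + (24*R - 32)) = -2*(-15 + R)*(49 + (-32 + 24*R)) = -2*(-15 + R)*(17 + 24*R))
1/(-9654 + c(94)) = 1/(-9654 + (510 - 48*94² + 686*94)) = 1/(-9654 + (510 - 48*8836 + 64484)) = 1/(-9654 + (510 - 424128 + 64484)) = 1/(-9654 - 359134) = 1/(-368788) = -1/368788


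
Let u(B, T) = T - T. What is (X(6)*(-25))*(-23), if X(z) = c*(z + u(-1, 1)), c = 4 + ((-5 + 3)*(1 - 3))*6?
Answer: 96600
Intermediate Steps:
u(B, T) = 0
c = 28 (c = 4 - 2*(-2)*6 = 4 + 4*6 = 4 + 24 = 28)
X(z) = 28*z (X(z) = 28*(z + 0) = 28*z)
(X(6)*(-25))*(-23) = ((28*6)*(-25))*(-23) = (168*(-25))*(-23) = -4200*(-23) = 96600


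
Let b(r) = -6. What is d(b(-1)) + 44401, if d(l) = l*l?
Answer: 44437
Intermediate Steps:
d(l) = l**2
d(b(-1)) + 44401 = (-6)**2 + 44401 = 36 + 44401 = 44437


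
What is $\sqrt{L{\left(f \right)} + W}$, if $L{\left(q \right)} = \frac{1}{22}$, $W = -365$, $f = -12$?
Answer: $\frac{i \sqrt{176638}}{22} \approx 19.104 i$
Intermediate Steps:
$L{\left(q \right)} = \frac{1}{22}$
$\sqrt{L{\left(f \right)} + W} = \sqrt{\frac{1}{22} - 365} = \sqrt{- \frac{8029}{22}} = \frac{i \sqrt{176638}}{22}$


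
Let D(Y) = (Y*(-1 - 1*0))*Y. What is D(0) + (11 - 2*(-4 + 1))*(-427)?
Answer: -7259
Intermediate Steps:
D(Y) = -Y**2 (D(Y) = (Y*(-1 + 0))*Y = (Y*(-1))*Y = (-Y)*Y = -Y**2)
D(0) + (11 - 2*(-4 + 1))*(-427) = -1*0**2 + (11 - 2*(-4 + 1))*(-427) = -1*0 + (11 - 2*(-3))*(-427) = 0 + (11 + 6)*(-427) = 0 + 17*(-427) = 0 - 7259 = -7259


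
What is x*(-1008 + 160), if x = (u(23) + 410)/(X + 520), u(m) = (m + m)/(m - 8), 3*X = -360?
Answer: -328388/375 ≈ -875.70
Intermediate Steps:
X = -120 (X = (⅓)*(-360) = -120)
u(m) = 2*m/(-8 + m) (u(m) = (2*m)/(-8 + m) = 2*m/(-8 + m))
x = 1549/1500 (x = (2*23/(-8 + 23) + 410)/(-120 + 520) = (2*23/15 + 410)/400 = (2*23*(1/15) + 410)*(1/400) = (46/15 + 410)*(1/400) = (6196/15)*(1/400) = 1549/1500 ≈ 1.0327)
x*(-1008 + 160) = 1549*(-1008 + 160)/1500 = (1549/1500)*(-848) = -328388/375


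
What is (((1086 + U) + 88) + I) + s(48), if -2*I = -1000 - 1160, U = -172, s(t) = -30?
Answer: 2052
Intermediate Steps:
I = 1080 (I = -(-1000 - 1160)/2 = -1/2*(-2160) = 1080)
(((1086 + U) + 88) + I) + s(48) = (((1086 - 172) + 88) + 1080) - 30 = ((914 + 88) + 1080) - 30 = (1002 + 1080) - 30 = 2082 - 30 = 2052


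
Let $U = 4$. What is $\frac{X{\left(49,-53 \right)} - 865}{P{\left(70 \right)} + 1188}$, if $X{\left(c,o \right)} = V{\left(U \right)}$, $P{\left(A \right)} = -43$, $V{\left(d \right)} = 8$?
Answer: $- \frac{857}{1145} \approx -0.74847$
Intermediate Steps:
$X{\left(c,o \right)} = 8$
$\frac{X{\left(49,-53 \right)} - 865}{P{\left(70 \right)} + 1188} = \frac{8 - 865}{-43 + 1188} = - \frac{857}{1145}$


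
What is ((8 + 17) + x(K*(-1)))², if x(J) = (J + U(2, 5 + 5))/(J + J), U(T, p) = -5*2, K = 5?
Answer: 2809/4 ≈ 702.25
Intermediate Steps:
U(T, p) = -10
x(J) = (-10 + J)/(2*J) (x(J) = (J - 10)/(J + J) = (-10 + J)/((2*J)) = (-10 + J)*(1/(2*J)) = (-10 + J)/(2*J))
((8 + 17) + x(K*(-1)))² = ((8 + 17) + (-10 + 5*(-1))/(2*((5*(-1)))))² = (25 + (½)*(-10 - 5)/(-5))² = (25 + (½)*(-⅕)*(-15))² = (25 + 3/2)² = (53/2)² = 2809/4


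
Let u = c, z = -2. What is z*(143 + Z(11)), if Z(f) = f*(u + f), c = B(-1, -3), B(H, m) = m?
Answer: -462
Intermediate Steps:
c = -3
u = -3
Z(f) = f*(-3 + f)
z*(143 + Z(11)) = -2*(143 + 11*(-3 + 11)) = -2*(143 + 11*8) = -2*(143 + 88) = -2*231 = -462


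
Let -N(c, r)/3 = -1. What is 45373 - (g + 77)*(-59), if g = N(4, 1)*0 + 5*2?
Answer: 50506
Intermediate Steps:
N(c, r) = 3 (N(c, r) = -3*(-1) = 3)
g = 10 (g = 3*0 + 5*2 = 0 + 10 = 10)
45373 - (g + 77)*(-59) = 45373 - (10 + 77)*(-59) = 45373 - 87*(-59) = 45373 - 1*(-5133) = 45373 + 5133 = 50506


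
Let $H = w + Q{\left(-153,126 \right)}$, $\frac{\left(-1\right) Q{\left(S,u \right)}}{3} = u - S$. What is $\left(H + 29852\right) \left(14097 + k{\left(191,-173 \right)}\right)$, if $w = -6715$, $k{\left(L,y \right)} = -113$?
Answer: $311843200$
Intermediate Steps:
$Q{\left(S,u \right)} = - 3 u + 3 S$ ($Q{\left(S,u \right)} = - 3 \left(u - S\right) = - 3 u + 3 S$)
$H = -7552$ ($H = -6715 + \left(\left(-3\right) 126 + 3 \left(-153\right)\right) = -6715 - 837 = -7552$)
$\left(H + 29852\right) \left(14097 + k{\left(191,-173 \right)}\right) = \left(-7552 + 29852\right) \left(14097 - 113\right) = 22300 \cdot 13984 = 311843200$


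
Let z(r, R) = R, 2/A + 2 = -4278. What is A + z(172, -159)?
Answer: -340261/2140 ≈ -159.00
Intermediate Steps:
A = -1/2140 (A = 2/(-2 - 4278) = 2/(-4280) = 2*(-1/4280) = -1/2140 ≈ -0.00046729)
A + z(172, -159) = -1/2140 - 159 = -340261/2140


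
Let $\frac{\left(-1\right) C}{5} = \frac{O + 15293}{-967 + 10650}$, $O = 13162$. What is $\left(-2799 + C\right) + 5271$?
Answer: $\frac{23794101}{9683} \approx 2457.3$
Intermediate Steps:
$C = - \frac{142275}{9683}$ ($C = - 5 \frac{13162 + 15293}{-967 + 10650} = - 5 \cdot \frac{28455}{9683} = - 5 \cdot 28455 \cdot \frac{1}{9683} = \left(-5\right) \frac{28455}{9683} = - \frac{142275}{9683} \approx -14.693$)
$\left(-2799 + C\right) + 5271 = \left(-2799 - \frac{142275}{9683}\right) + 5271 = - \frac{27244992}{9683} + 5271 = \frac{23794101}{9683}$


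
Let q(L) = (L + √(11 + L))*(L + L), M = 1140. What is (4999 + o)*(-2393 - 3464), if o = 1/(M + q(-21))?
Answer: -20037300602431/684354 - 40999*I*√10/684354 ≈ -2.9279e+7 - 0.18945*I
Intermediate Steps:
q(L) = 2*L*(L + √(11 + L)) (q(L) = (L + √(11 + L))*(2*L) = 2*L*(L + √(11 + L)))
o = 1/(2022 - 42*I*√10) (o = 1/(1140 + 2*(-21)*(-21 + √(11 - 21))) = 1/(1140 + 2*(-21)*(-21 + √(-10))) = 1/(1140 + 2*(-21)*(-21 + I*√10)) = 1/(1140 + (882 - 42*I*√10)) = 1/(2022 - 42*I*√10) ≈ 0.00049243 + 3.2346e-5*I)
(4999 + o)*(-2393 - 3464) = (4999 + (337/684354 + 7*I*√10/684354))*(-2393 - 3464) = (3421085983/684354 + 7*I*√10/684354)*(-5857) = -20037300602431/684354 - 40999*I*√10/684354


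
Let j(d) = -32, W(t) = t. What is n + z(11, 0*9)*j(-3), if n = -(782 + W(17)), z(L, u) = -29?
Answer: 129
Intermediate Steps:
n = -799 (n = -(782 + 17) = -1*799 = -799)
n + z(11, 0*9)*j(-3) = -799 - 29*(-32) = -799 + 928 = 129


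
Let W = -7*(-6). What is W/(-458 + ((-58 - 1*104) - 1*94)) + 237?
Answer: 4028/17 ≈ 236.94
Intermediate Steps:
W = 42
W/(-458 + ((-58 - 1*104) - 1*94)) + 237 = 42/(-458 + ((-58 - 1*104) - 1*94)) + 237 = 42/(-458 + ((-58 - 104) - 94)) + 237 = 42/(-458 + (-162 - 94)) + 237 = 42/(-458 - 256) + 237 = 42/(-714) + 237 = -1/714*42 + 237 = -1/17 + 237 = 4028/17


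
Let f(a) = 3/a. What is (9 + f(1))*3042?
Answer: 36504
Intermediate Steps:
(9 + f(1))*3042 = (9 + 3/1)*3042 = (9 + 3*1)*3042 = (9 + 3)*3042 = 12*3042 = 36504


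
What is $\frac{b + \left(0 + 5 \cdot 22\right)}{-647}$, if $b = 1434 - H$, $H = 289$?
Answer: $- \frac{1255}{647} \approx -1.9397$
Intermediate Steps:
$b = 1145$ ($b = 1434 - 289 = 1145$)
$\frac{b + \left(0 + 5 \cdot 22\right)}{-647} = \frac{1145 + \left(0 + 5 \cdot 22\right)}{-647} = \left(1145 + \left(0 + 110\right)\right) \left(- \frac{1}{647}\right) = \left(1145 + 110\right) \left(- \frac{1}{647}\right) = 1255 \left(- \frac{1}{647}\right) = - \frac{1255}{647}$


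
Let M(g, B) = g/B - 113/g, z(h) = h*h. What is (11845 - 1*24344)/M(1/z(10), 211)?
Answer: 263728900/238429999 ≈ 1.1061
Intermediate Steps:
z(h) = h²
M(g, B) = -113/g + g/B
(11845 - 1*24344)/M(1/z(10), 211) = (11845 - 1*24344)/(-113*10² + 1/(10²*211)) = (11845 - 24344)/(-113/(1/100) + (1/211)/100) = -12499/(-113/1/100 + (1/100)*(1/211)) = -12499/(-113*100 + 1/21100) = -12499/(-11300 + 1/21100) = -12499/(-238429999/21100) = -12499*(-21100/238429999) = 263728900/238429999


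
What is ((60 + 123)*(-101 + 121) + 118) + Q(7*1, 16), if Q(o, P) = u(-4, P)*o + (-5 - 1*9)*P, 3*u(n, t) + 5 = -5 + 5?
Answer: 10627/3 ≈ 3542.3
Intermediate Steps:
u(n, t) = -5/3 (u(n, t) = -5/3 + (-5 + 5)/3 = -5/3 + (⅓)*0 = -5/3 + 0 = -5/3)
Q(o, P) = -14*P - 5*o/3 (Q(o, P) = -5*o/3 + (-5 - 1*9)*P = -5*o/3 + (-5 - 9)*P = -5*o/3 - 14*P = -14*P - 5*o/3)
((60 + 123)*(-101 + 121) + 118) + Q(7*1, 16) = ((60 + 123)*(-101 + 121) + 118) + (-14*16 - 35/3) = (183*20 + 118) + (-224 - 5/3*7) = (3660 + 118) + (-224 - 35/3) = 3778 - 707/3 = 10627/3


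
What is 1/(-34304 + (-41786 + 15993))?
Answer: -1/60097 ≈ -1.6640e-5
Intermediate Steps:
1/(-34304 + (-41786 + 15993)) = 1/(-34304 - 25793) = 1/(-60097) = -1/60097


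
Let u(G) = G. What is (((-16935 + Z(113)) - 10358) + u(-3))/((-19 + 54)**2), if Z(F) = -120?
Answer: -27416/1225 ≈ -22.380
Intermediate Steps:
(((-16935 + Z(113)) - 10358) + u(-3))/((-19 + 54)**2) = (((-16935 - 120) - 10358) - 3)/((-19 + 54)**2) = ((-17055 - 10358) - 3)/(35**2) = (-27413 - 3)/1225 = -27416*1/1225 = -27416/1225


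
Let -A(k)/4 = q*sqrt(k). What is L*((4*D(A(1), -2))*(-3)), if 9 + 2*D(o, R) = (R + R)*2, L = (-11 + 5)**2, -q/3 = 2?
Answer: 3672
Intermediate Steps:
q = -6 (q = -3*2 = -6)
A(k) = 24*sqrt(k) (A(k) = -(-24)*sqrt(k) = 24*sqrt(k))
L = 36 (L = (-6)**2 = 36)
D(o, R) = -9/2 + 2*R (D(o, R) = -9/2 + ((R + R)*2)/2 = -9/2 + ((2*R)*2)/2 = -9/2 + (4*R)/2 = -9/2 + 2*R)
L*((4*D(A(1), -2))*(-3)) = 36*((4*(-9/2 + 2*(-2)))*(-3)) = 36*((4*(-9/2 - 4))*(-3)) = 36*((4*(-17/2))*(-3)) = 36*(-34*(-3)) = 36*102 = 3672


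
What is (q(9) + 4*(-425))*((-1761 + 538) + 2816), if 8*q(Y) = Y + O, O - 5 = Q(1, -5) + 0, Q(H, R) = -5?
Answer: -21650463/8 ≈ -2.7063e+6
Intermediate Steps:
O = 0 (O = 5 + (-5 + 0) = 5 - 5 = 0)
q(Y) = Y/8 (q(Y) = (Y + 0)/8 = Y/8)
(q(9) + 4*(-425))*((-1761 + 538) + 2816) = ((1/8)*9 + 4*(-425))*((-1761 + 538) + 2816) = (9/8 - 1700)*(-1223 + 2816) = -13591/8*1593 = -21650463/8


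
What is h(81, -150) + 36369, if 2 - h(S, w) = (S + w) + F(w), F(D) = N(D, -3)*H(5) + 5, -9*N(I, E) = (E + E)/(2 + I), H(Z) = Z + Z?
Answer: 4044290/111 ≈ 36435.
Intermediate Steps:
H(Z) = 2*Z
N(I, E) = -2*E/(9*(2 + I)) (N(I, E) = -(E + E)/(9*(2 + I)) = -2*E/(9*(2 + I)))
F(D) = 5 + 60/(18 + 9*D) (F(D) = (-2*(-3)/(18 + 9*D))*(2*5) + 5 = (6/(18 + 9*D))*10 + 5 = 60/(18 + 9*D) + 5 = 5 + 60/(18 + 9*D))
h(S, w) = 2 - S - w - 5*(10 + 3*w)/(3*(2 + w)) (h(S, w) = 2 - ((S + w) + 5*(10 + 3*w)/(3*(2 + w))) = 2 - (S + w + 5*(10 + 3*w)/(3*(2 + w))) = 2 + (-S - w - 5*(10 + 3*w)/(3*(2 + w))) = 2 - S - w - 5*(10 + 3*w)/(3*(2 + w)))
h(81, -150) + 36369 = (-20/3 + (2 - 150)*(-3 - 1*81 - 1*(-150)))/(2 - 150) + 36369 = (-20/3 - 148*(-3 - 81 + 150))/(-148) + 36369 = -(-20/3 - 148*66)/148 + 36369 = -(-20/3 - 9768)/148 + 36369 = -1/148*(-29324/3) + 36369 = 7331/111 + 36369 = 4044290/111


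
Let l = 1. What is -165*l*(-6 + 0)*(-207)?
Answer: -204930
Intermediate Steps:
-165*l*(-6 + 0)*(-207) = -165*(-6 + 0)*(-207) = -165*(-6)*(-207) = 990*(-207) = -204930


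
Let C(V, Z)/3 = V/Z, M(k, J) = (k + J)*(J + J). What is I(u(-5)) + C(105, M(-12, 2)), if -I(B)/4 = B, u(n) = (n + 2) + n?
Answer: 193/8 ≈ 24.125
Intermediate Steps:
u(n) = 2 + 2*n (u(n) = (2 + n) + n = 2 + 2*n)
M(k, J) = 2*J*(J + k) (M(k, J) = (J + k)*(2*J) = 2*J*(J + k))
I(B) = -4*B
C(V, Z) = 3*V/Z (C(V, Z) = 3*(V/Z) = 3*V/Z)
I(u(-5)) + C(105, M(-12, 2)) = -4*(2 + 2*(-5)) + 3*105/(2*2*(2 - 12)) = -4*(2 - 10) + 3*105/(2*2*(-10)) = -4*(-8) + 3*105/(-40) = 32 + 3*105*(-1/40) = 32 - 63/8 = 193/8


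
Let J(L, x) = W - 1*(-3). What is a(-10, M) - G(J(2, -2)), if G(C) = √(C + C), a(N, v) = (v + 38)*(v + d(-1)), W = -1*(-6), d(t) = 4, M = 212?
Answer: 54000 - 3*√2 ≈ 53996.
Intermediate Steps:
W = 6
J(L, x) = 9 (J(L, x) = 6 - 1*(-3) = 6 + 3 = 9)
a(N, v) = (4 + v)*(38 + v) (a(N, v) = (v + 38)*(v + 4) = (38 + v)*(4 + v) = (4 + v)*(38 + v))
G(C) = √2*√C (G(C) = √(2*C) = √2*√C)
a(-10, M) - G(J(2, -2)) = (152 + 212² + 42*212) - √2*√9 = (152 + 44944 + 8904) - √2*3 = 54000 - 3*√2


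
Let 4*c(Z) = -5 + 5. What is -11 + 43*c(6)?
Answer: -11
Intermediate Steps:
c(Z) = 0 (c(Z) = (-5 + 5)/4 = (¼)*0 = 0)
-11 + 43*c(6) = -11 + 43*0 = -11 + 0 = -11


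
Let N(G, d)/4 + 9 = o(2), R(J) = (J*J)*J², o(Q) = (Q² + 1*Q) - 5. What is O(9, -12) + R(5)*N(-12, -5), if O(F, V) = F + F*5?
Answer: -19946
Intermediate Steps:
O(F, V) = 6*F (O(F, V) = F + 5*F = 6*F)
o(Q) = -5 + Q + Q² (o(Q) = (Q² + Q) - 5 = (Q + Q²) - 5 = -5 + Q + Q²)
R(J) = J⁴ (R(J) = J²*J² = J⁴)
N(G, d) = -32 (N(G, d) = -36 + 4*(-5 + 2 + 2²) = -36 + 4*(-5 + 2 + 4) = -36 + 4*1 = -36 + 4 = -32)
O(9, -12) + R(5)*N(-12, -5) = 6*9 + 5⁴*(-32) = 54 + 625*(-32) = 54 - 20000 = -19946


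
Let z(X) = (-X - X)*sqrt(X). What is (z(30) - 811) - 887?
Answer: -1698 - 60*sqrt(30) ≈ -2026.6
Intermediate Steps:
z(X) = -2*X**(3/2) (z(X) = (-2*X)*sqrt(X) = -2*X**(3/2))
(z(30) - 811) - 887 = (-60*sqrt(30) - 811) - 887 = (-811 - 60*sqrt(30)) - 887 = -1698 - 60*sqrt(30)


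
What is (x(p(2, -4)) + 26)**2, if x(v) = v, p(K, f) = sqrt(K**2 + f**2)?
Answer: 696 + 104*sqrt(5) ≈ 928.55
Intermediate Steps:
(x(p(2, -4)) + 26)**2 = (sqrt(2**2 + (-4)**2) + 26)**2 = (sqrt(4 + 16) + 26)**2 = (sqrt(20) + 26)**2 = (2*sqrt(5) + 26)**2 = (26 + 2*sqrt(5))**2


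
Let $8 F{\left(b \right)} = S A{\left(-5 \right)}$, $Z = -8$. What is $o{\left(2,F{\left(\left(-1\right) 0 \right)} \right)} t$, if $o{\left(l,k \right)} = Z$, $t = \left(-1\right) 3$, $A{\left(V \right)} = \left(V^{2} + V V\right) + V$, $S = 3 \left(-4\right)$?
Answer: $24$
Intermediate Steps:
$S = -12$
$A{\left(V \right)} = V + 2 V^{2}$ ($A{\left(V \right)} = \left(V^{2} + V^{2}\right) + V = 2 V^{2} + V = V + 2 V^{2}$)
$t = -3$
$F{\left(b \right)} = - \frac{135}{2}$ ($F{\left(b \right)} = \frac{\left(-12\right) \left(- 5 \left(1 + 2 \left(-5\right)\right)\right)}{8} = \frac{\left(-12\right) \left(- 5 \left(1 - 10\right)\right)}{8} = \frac{\left(-12\right) \left(\left(-5\right) \left(-9\right)\right)}{8} = \frac{\left(-12\right) 45}{8} = \frac{1}{8} \left(-540\right) = - \frac{135}{2}$)
$o{\left(l,k \right)} = -8$
$o{\left(2,F{\left(\left(-1\right) 0 \right)} \right)} t = \left(-8\right) \left(-3\right) = 24$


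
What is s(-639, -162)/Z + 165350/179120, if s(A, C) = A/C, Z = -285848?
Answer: 10634458561/11520246096 ≈ 0.92311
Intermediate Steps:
s(-639, -162)/Z + 165350/179120 = -639/(-162)/(-285848) + 165350/179120 = -639*(-1/162)*(-1/285848) + 165350*(1/179120) = (71/18)*(-1/285848) + 16535/17912 = -71/5145264 + 16535/17912 = 10634458561/11520246096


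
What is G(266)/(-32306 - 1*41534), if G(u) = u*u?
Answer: -17689/18460 ≈ -0.95823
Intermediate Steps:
G(u) = u**2
G(266)/(-32306 - 1*41534) = 266**2/(-32306 - 1*41534) = 70756/(-32306 - 41534) = 70756/(-73840) = 70756*(-1/73840) = -17689/18460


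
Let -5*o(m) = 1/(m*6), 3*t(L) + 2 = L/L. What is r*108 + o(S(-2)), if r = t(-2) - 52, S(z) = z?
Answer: -339119/60 ≈ -5652.0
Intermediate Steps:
t(L) = -⅓ (t(L) = -⅔ + (L/L)/3 = -⅔ + (⅓)*1 = -⅔ + ⅓ = -⅓)
r = -157/3 (r = -⅓ - 52 = -157/3 ≈ -52.333)
o(m) = -1/(30*m) (o(m) = -1/(6*m)/5 = -1/(30*m))
r*108 + o(S(-2)) = -157/3*108 - 1/30/(-2) = -5652 - 1/30*(-½) = -5652 + 1/60 = -339119/60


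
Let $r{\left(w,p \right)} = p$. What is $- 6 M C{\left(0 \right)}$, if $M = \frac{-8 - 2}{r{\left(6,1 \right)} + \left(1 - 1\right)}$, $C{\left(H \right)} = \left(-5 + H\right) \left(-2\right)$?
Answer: $600$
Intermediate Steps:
$C{\left(H \right)} = 10 - 2 H$
$M = -10$ ($M = \frac{-8 - 2}{1 + \left(1 - 1\right)} = - \frac{10}{1 + 0} = - \frac{10}{1} = \left(-10\right) 1 = -10$)
$- 6 M C{\left(0 \right)} = \left(-6\right) \left(-10\right) \left(10 - 0\right) = 60 \left(10 + 0\right) = 60 \cdot 10 = 600$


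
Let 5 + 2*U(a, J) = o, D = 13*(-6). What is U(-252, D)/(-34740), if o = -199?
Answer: 17/5790 ≈ 0.0029361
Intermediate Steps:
D = -78
U(a, J) = -102 (U(a, J) = -5/2 + (½)*(-199) = -5/2 - 199/2 = -102)
U(-252, D)/(-34740) = -102/(-34740) = -102*(-1/34740) = 17/5790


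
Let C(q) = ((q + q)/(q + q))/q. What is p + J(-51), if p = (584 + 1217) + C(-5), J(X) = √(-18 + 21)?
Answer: 9004/5 + √3 ≈ 1802.5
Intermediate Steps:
J(X) = √3
C(q) = 1/q (C(q) = ((2*q)/((2*q)))/q = ((2*q)*(1/(2*q)))/q = 1/q)
p = 9004/5 (p = (584 + 1217) + 1/(-5) = 1801 - ⅕ = 9004/5 ≈ 1800.8)
p + J(-51) = 9004/5 + √3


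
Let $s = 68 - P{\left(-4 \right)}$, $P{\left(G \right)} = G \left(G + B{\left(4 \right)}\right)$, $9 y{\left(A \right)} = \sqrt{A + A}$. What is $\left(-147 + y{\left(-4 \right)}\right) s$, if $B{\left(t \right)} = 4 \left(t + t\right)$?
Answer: $-26460 + 40 i \sqrt{2} \approx -26460.0 + 56.569 i$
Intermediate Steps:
$y{\left(A \right)} = \frac{\sqrt{2} \sqrt{A}}{9}$ ($y{\left(A \right)} = \frac{\sqrt{A + A}}{9} = \frac{\sqrt{2 A}}{9} = \frac{\sqrt{2} \sqrt{A}}{9}$)
$B{\left(t \right)} = 8 t$ ($B{\left(t \right)} = 4 \cdot 2 t = 8 t$)
$P{\left(G \right)} = G \left(32 + G\right)$ ($P{\left(G \right)} = G \left(G + 8 \cdot 4\right) = G \left(G + 32\right) = G \left(32 + G\right)$)
$s = 180$ ($s = 68 - - 4 \left(32 - 4\right) = 68 - \left(-4\right) 28 = 68 - -112 = 68 + 112 = 180$)
$\left(-147 + y{\left(-4 \right)}\right) s = \left(-147 + \frac{\sqrt{2} \sqrt{-4}}{9}\right) 180 = \left(-147 + \frac{\sqrt{2} \cdot 2 i}{9}\right) 180 = \left(-147 + \frac{2 i \sqrt{2}}{9}\right) 180 = -26460 + 40 i \sqrt{2}$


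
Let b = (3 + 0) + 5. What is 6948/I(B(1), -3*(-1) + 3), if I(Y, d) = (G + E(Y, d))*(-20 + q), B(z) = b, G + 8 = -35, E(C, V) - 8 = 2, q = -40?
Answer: 193/55 ≈ 3.5091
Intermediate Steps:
E(C, V) = 10 (E(C, V) = 8 + 2 = 10)
G = -43 (G = -8 - 35 = -43)
b = 8 (b = 3 + 5 = 8)
B(z) = 8
I(Y, d) = 1980 (I(Y, d) = (-43 + 10)*(-20 - 40) = -33*(-60) = 1980)
6948/I(B(1), -3*(-1) + 3) = 6948/1980 = 6948*(1/1980) = 193/55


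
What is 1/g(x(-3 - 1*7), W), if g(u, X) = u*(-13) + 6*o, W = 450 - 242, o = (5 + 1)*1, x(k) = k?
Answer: 1/166 ≈ 0.0060241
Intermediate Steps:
o = 6 (o = 6*1 = 6)
W = 208
g(u, X) = 36 - 13*u (g(u, X) = u*(-13) + 6*6 = -13*u + 36 = 36 - 13*u)
1/g(x(-3 - 1*7), W) = 1/(36 - 13*(-3 - 1*7)) = 1/(36 - 13*(-3 - 7)) = 1/(36 - 13*(-10)) = 1/(36 + 130) = 1/166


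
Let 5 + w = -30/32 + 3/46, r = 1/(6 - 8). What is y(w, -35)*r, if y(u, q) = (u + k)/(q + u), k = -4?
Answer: -3633/30082 ≈ -0.12077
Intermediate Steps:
r = -½ (r = 1/(-2) = -½ ≈ -0.50000)
w = -2161/368 (w = -5 + (-30/32 + 3/46) = -5 + (-30*1/32 + 3*(1/46)) = -5 + (-15/16 + 3/46) = -5 - 321/368 = -2161/368 ≈ -5.8723)
y(u, q) = (-4 + u)/(q + u) (y(u, q) = (u - 4)/(q + u) = (-4 + u)/(q + u))
y(w, -35)*r = ((-4 - 2161/368)/(-35 - 2161/368))*(-½) = (-3633/368/(-15041/368))*(-½) = -368/15041*(-3633/368)*(-½) = (3633/15041)*(-½) = -3633/30082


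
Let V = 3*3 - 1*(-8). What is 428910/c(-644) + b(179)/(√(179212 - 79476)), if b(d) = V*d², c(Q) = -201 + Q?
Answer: -85782/169 + 544697*√24934/49868 ≈ 1217.2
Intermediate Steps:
V = 17 (V = 9 + 8 = 17)
b(d) = 17*d²
428910/c(-644) + b(179)/(√(179212 - 79476)) = 428910/(-201 - 644) + (17*179²)/(√(179212 - 79476)) = 428910/(-845) + (17*32041)/(√99736) = 428910*(-1/845) + 544697/((2*√24934)) = -85782/169 + 544697*(√24934/49868) = -85782/169 + 544697*√24934/49868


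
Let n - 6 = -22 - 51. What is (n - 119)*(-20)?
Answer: 3720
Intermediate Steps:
n = -67 (n = 6 + (-22 - 51) = 6 - 73 = -67)
(n - 119)*(-20) = (-67 - 119)*(-20) = -186*(-20) = 3720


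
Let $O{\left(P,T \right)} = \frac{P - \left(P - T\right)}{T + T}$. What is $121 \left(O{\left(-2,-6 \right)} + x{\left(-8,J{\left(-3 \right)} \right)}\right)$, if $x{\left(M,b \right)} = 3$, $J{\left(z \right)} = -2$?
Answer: $\frac{847}{2} \approx 423.5$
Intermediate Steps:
$O{\left(P,T \right)} = \frac{1}{2}$ ($O{\left(P,T \right)} = \frac{T}{2 T} = T \frac{1}{2 T} = \frac{1}{2}$)
$121 \left(O{\left(-2,-6 \right)} + x{\left(-8,J{\left(-3 \right)} \right)}\right) = 121 \left(\frac{1}{2} + 3\right) = 121 \cdot \frac{7}{2} = \frac{847}{2}$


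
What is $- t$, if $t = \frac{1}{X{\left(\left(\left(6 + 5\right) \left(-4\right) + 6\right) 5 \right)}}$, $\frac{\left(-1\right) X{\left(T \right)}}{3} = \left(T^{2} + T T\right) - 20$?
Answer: $\frac{1}{216540} \approx 4.6181 \cdot 10^{-6}$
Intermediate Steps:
$X{\left(T \right)} = 60 - 6 T^{2}$ ($X{\left(T \right)} = - 3 \left(\left(T^{2} + T T\right) - 20\right) = - 3 \left(\left(T^{2} + T^{2}\right) - 20\right) = - 3 \left(2 T^{2} - 20\right) = - 3 \left(-20 + 2 T^{2}\right) = 60 - 6 T^{2}$)
$t = - \frac{1}{216540}$ ($t = \frac{1}{60 - 6 \left(\left(\left(6 + 5\right) \left(-4\right) + 6\right) 5\right)^{2}} = \frac{1}{60 - 6 \left(\left(11 \left(-4\right) + 6\right) 5\right)^{2}} = \frac{1}{60 - 6 \left(\left(-44 + 6\right) 5\right)^{2}} = \frac{1}{60 - 6 \left(\left(-38\right) 5\right)^{2}} = \frac{1}{60 - 6 \left(-190\right)^{2}} = \frac{1}{60 - 216600} = \frac{1}{-216540} = - \frac{1}{216540} \approx -4.6181 \cdot 10^{-6}$)
$- t = \left(-1\right) \left(- \frac{1}{216540}\right) = \frac{1}{216540}$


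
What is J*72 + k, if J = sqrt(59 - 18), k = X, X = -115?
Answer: -115 + 72*sqrt(41) ≈ 346.02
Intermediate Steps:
k = -115
J = sqrt(41) ≈ 6.4031
J*72 + k = sqrt(41)*72 - 115 = 72*sqrt(41) - 115 = -115 + 72*sqrt(41)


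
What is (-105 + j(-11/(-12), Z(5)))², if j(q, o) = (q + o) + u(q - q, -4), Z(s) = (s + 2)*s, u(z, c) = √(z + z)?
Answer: 687241/144 ≈ 4772.5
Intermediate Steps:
u(z, c) = √2*√z (u(z, c) = √(2*z) = √2*√z)
Z(s) = s*(2 + s) (Z(s) = (2 + s)*s = s*(2 + s))
j(q, o) = o + q (j(q, o) = (q + o) + √2*√(q - q) = (o + q) + √2*√0 = (o + q) + √2*0 = (o + q) + 0 = o + q)
(-105 + j(-11/(-12), Z(5)))² = (-105 + (5*(2 + 5) - 11/(-12)))² = (-105 + (5*7 - 11*(-1/12)))² = (-105 + (35 + 11/12))² = (-105 + 431/12)² = (-829/12)² = 687241/144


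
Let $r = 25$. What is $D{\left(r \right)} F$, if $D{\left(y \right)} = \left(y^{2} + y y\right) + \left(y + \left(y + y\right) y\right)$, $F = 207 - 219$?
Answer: $-30300$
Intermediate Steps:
$F = -12$
$D{\left(y \right)} = y + 4 y^{2}$ ($D{\left(y \right)} = \left(y^{2} + y^{2}\right) + \left(y + 2 y y\right) = 2 y^{2} + \left(y + 2 y^{2}\right) = y + 4 y^{2}$)
$D{\left(r \right)} F = 25 \left(1 + 4 \cdot 25\right) \left(-12\right) = 25 \left(1 + 100\right) \left(-12\right) = 25 \cdot 101 \left(-12\right) = 2525 \left(-12\right) = -30300$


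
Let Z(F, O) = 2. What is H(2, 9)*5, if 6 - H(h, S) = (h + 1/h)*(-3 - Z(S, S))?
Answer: 185/2 ≈ 92.500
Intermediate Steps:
H(h, S) = 6 + 5*h + 5/h (H(h, S) = 6 - (h + 1/h)*(-3 - 1*2) = 6 - (h + 1/h)*(-3 - 2) = 6 - (h + 1/h)*(-5) = 6 - (-5*h - 5/h) = 6 + (5*h + 5/h) = 6 + 5*h + 5/h)
H(2, 9)*5 = (6 + 5*2 + 5/2)*5 = (6 + 10 + 5*(½))*5 = (6 + 10 + 5/2)*5 = (37/2)*5 = 185/2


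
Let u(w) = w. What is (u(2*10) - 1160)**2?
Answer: 1299600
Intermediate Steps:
(u(2*10) - 1160)**2 = (2*10 - 1160)**2 = (20 - 1160)**2 = (-1140)**2 = 1299600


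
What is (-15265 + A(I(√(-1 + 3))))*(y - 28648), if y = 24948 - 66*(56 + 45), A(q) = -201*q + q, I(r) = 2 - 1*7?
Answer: 147870990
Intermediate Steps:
I(r) = -5 (I(r) = 2 - 7 = -5)
A(q) = -200*q
y = 18282 (y = 24948 - 66*101 = 24948 - 6666 = 18282)
(-15265 + A(I(√(-1 + 3))))*(y - 28648) = (-15265 - 200*(-5))*(18282 - 28648) = (-15265 + 1000)*(-10366) = -14265*(-10366) = 147870990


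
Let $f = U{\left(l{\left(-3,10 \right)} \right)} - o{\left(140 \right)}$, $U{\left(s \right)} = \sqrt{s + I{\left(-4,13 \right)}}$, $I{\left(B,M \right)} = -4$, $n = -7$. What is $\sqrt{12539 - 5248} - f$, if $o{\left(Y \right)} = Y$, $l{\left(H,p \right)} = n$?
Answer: $140 + \sqrt{7291} - i \sqrt{11} \approx 225.39 - 3.3166 i$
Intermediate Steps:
$l{\left(H,p \right)} = -7$
$U{\left(s \right)} = \sqrt{-4 + s}$ ($U{\left(s \right)} = \sqrt{s - 4} = \sqrt{-4 + s}$)
$f = -140 + i \sqrt{11}$ ($f = \sqrt{-4 - 7} - 140 = \sqrt{-11} - 140 = i \sqrt{11} - 140 = -140 + i \sqrt{11} \approx -140.0 + 3.3166 i$)
$\sqrt{12539 - 5248} - f = \sqrt{12539 - 5248} - \left(-140 + i \sqrt{11}\right) = \sqrt{7291} + \left(140 - i \sqrt{11}\right) = 140 + \sqrt{7291} - i \sqrt{11}$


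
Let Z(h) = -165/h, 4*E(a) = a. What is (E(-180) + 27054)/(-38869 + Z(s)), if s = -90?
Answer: -162054/233203 ≈ -0.69491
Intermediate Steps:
E(a) = a/4
(E(-180) + 27054)/(-38869 + Z(s)) = ((1/4)*(-180) + 27054)/(-38869 - 165/(-90)) = (-45 + 27054)/(-38869 - 165*(-1/90)) = 27009/(-38869 + 11/6) = 27009/(-233203/6) = 27009*(-6/233203) = -162054/233203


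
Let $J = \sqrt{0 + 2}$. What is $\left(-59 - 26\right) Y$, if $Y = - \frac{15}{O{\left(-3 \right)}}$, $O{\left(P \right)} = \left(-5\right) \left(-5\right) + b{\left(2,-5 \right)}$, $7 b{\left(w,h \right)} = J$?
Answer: $\frac{1561875}{30623} - \frac{8925 \sqrt{2}}{30623} \approx 50.591$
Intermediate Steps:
$J = \sqrt{2} \approx 1.4142$
$b{\left(w,h \right)} = \frac{\sqrt{2}}{7}$
$O{\left(P \right)} = 25 + \frac{\sqrt{2}}{7}$ ($O{\left(P \right)} = \left(-5\right) \left(-5\right) + \frac{\sqrt{2}}{7} = 25 + \frac{\sqrt{2}}{7}$)
$Y = - \frac{15}{25 + \frac{\sqrt{2}}{7}} \approx -0.59519$
$\left(-59 - 26\right) Y = \left(-59 - 26\right) \left(- \frac{18375}{30623} + \frac{105 \sqrt{2}}{30623}\right) = - 85 \left(- \frac{18375}{30623} + \frac{105 \sqrt{2}}{30623}\right) = \frac{1561875}{30623} - \frac{8925 \sqrt{2}}{30623}$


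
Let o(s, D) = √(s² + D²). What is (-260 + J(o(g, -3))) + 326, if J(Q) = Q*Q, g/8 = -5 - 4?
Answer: 5259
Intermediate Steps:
g = -72 (g = 8*(-5 - 4) = 8*(-9) = -72)
o(s, D) = √(D² + s²)
J(Q) = Q²
(-260 + J(o(g, -3))) + 326 = (-260 + (√((-3)² + (-72)²))²) + 326 = (-260 + (√(9 + 5184))²) + 326 = (-260 + (√5193)²) + 326 = (-260 + (3*√577)²) + 326 = (-260 + 5193) + 326 = 4933 + 326 = 5259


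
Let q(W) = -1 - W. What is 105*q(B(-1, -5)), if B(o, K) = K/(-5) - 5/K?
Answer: -315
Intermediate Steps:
B(o, K) = -5/K - K/5 (B(o, K) = K*(-1/5) - 5/K = -K/5 - 5/K = -5/K - K/5)
105*q(B(-1, -5)) = 105*(-1 - (-5/(-5) - 1/5*(-5))) = 105*(-1 - (-5*(-1/5) + 1)) = 105*(-1 - (1 + 1)) = 105*(-1 - 1*2) = 105*(-1 - 2) = 105*(-3) = -315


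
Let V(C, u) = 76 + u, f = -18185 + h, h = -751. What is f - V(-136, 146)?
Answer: -19158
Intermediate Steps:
f = -18936 (f = -18185 - 751 = -18936)
f - V(-136, 146) = -18936 - (76 + 146) = -18936 - 1*222 = -18936 - 222 = -19158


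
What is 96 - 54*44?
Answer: -2280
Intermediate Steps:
96 - 54*44 = 96 - 2376 = -2280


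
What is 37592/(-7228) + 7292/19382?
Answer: -84487696/17511637 ≈ -4.8247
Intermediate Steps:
37592/(-7228) + 7292/19382 = 37592*(-1/7228) + 7292*(1/19382) = -9398/1807 + 3646/9691 = -84487696/17511637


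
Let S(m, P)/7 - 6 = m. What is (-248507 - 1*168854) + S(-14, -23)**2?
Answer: -414225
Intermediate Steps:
S(m, P) = 42 + 7*m
(-248507 - 1*168854) + S(-14, -23)**2 = (-248507 - 1*168854) + (42 + 7*(-14))**2 = (-248507 - 168854) + (42 - 98)**2 = -417361 + (-56)**2 = -417361 + 3136 = -414225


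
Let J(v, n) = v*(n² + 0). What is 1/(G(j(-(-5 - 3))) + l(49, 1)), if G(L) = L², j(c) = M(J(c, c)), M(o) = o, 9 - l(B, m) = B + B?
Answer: 1/262055 ≈ 3.8160e-6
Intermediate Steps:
l(B, m) = 9 - 2*B (l(B, m) = 9 - (B + B) = 9 - 2*B)
J(v, n) = v*n²
j(c) = c³ (j(c) = c*c² = c³)
1/(G(j(-(-5 - 3))) + l(49, 1)) = 1/(((-(-5 - 3))³)² + (9 - 2*49)) = 1/(((-1*(-8))³)² + (9 - 98)) = 1/((8³)² - 89) = 1/(512² - 89) = 1/(262144 - 89) = 1/262055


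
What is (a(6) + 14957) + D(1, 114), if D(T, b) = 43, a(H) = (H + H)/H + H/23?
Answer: 345052/23 ≈ 15002.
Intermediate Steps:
a(H) = 2 + H/23 (a(H) = (2*H)/H + H*(1/23) = 2 + H/23)
(a(6) + 14957) + D(1, 114) = ((2 + (1/23)*6) + 14957) + 43 = ((2 + 6/23) + 14957) + 43 = (52/23 + 14957) + 43 = 344063/23 + 43 = 345052/23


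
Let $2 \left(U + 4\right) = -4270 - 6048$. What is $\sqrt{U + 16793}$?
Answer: $\sqrt{11630} \approx 107.84$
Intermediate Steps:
$U = -5163$ ($U = -4 + \frac{-4270 - 6048}{2} = -4 + \frac{1}{2} \left(-10318\right) = -4 - 5159 = -5163$)
$\sqrt{U + 16793} = \sqrt{-5163 + 16793} = \sqrt{11630}$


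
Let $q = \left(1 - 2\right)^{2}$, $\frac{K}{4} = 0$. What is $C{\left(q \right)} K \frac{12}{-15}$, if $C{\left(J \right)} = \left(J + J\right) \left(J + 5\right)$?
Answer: $0$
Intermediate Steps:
$K = 0$ ($K = 4 \cdot 0 = 0$)
$q = 1$ ($q = \left(-1\right)^{2} = 1$)
$C{\left(J \right)} = 2 J \left(5 + J\right)$
$C{\left(q \right)} K \frac{12}{-15} = 2 \cdot 1 \left(5 + 1\right) 0 \frac{12}{-15} = 2 \cdot 1 \cdot 6 \cdot 0 \cdot 12 \left(- \frac{1}{15}\right) = 12 \cdot 0 \left(- \frac{4}{5}\right) = 0 \left(- \frac{4}{5}\right) = 0$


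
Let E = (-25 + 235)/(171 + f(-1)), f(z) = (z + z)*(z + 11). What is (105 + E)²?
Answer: 258084225/22801 ≈ 11319.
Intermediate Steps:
f(z) = 2*z*(11 + z) (f(z) = (2*z)*(11 + z) = 2*z*(11 + z))
E = 210/151 (E = (-25 + 235)/(171 + 2*(-1)*(11 - 1)) = 210/(171 + 2*(-1)*10) = 210/(171 - 20) = 210/151 ≈ 1.3907)
(105 + E)² = (105 + 210/151)² = (16065/151)² = 258084225/22801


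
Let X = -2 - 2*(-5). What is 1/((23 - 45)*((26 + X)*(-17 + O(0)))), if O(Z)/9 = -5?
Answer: 1/46376 ≈ 2.1563e-5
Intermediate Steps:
X = 8 (X = -2 + 10 = 8)
O(Z) = -45 (O(Z) = 9*(-5) = -45)
1/((23 - 45)*((26 + X)*(-17 + O(0)))) = 1/((23 - 45)*((26 + 8)*(-17 - 45))) = 1/(-748*(-62)) = 1/(-22*(-2108)) = 1/46376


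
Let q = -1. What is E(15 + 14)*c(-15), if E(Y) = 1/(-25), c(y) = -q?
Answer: -1/25 ≈ -0.040000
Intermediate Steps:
c(y) = 1 (c(y) = -1*(-1) = 1)
E(Y) = -1/25
E(15 + 14)*c(-15) = -1/25*1 = -1/25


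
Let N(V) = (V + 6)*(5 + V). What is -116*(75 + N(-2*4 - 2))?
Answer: -11020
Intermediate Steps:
N(V) = (5 + V)*(6 + V) (N(V) = (6 + V)*(5 + V) = (5 + V)*(6 + V))
-116*(75 + N(-2*4 - 2)) = -116*(75 + (30 + (-2*4 - 2)² + 11*(-2*4 - 2))) = -116*(75 + (30 + (-8 - 2)² + 11*(-8 - 2))) = -116*(75 + (30 + (-10)² + 11*(-10))) = -116*(75 + (30 + 100 - 110)) = -116*(75 + 20) = -116*95 = -11020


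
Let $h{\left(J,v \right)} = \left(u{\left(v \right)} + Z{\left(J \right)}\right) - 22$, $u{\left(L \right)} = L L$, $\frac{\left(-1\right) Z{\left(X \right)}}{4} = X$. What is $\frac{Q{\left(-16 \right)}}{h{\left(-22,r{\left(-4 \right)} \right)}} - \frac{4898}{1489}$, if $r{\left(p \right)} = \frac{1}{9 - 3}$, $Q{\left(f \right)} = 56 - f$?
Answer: $- \frac{7783058}{3539353} \approx -2.199$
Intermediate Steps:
$Z{\left(X \right)} = - 4 X$
$u{\left(L \right)} = L^{2}$
$r{\left(p \right)} = \frac{1}{6}$
$h{\left(J,v \right)} = -22 + v^{2} - 4 J$ ($h{\left(J,v \right)} = \left(v^{2} - 4 J\right) - 22 = -22 + v^{2} - 4 J$)
$\frac{Q{\left(-16 \right)}}{h{\left(-22,r{\left(-4 \right)} \right)}} - \frac{4898}{1489} = \frac{56 - -16}{-22 + \left(\frac{1}{6}\right)^{2} - -88} - \frac{4898}{1489} = \frac{56 + 16}{-22 + \frac{1}{36} + 88} - \frac{4898}{1489} = \frac{72}{\frac{2377}{36}} - \frac{4898}{1489} = 72 \cdot \frac{36}{2377} - \frac{4898}{1489} = \frac{2592}{2377} - \frac{4898}{1489} = - \frac{7783058}{3539353}$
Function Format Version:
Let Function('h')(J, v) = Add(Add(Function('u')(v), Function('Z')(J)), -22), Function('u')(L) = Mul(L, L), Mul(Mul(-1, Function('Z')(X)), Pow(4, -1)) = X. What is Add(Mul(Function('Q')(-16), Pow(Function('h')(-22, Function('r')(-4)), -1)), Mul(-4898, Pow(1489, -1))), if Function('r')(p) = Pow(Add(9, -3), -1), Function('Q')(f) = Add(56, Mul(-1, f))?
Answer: Rational(-7783058, 3539353) ≈ -2.1990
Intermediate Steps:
Function('Z')(X) = Mul(-4, X)
Function('u')(L) = Pow(L, 2)
Function('r')(p) = Rational(1, 6) (Function('r')(p) = Pow(6, -1) = Rational(1, 6))
Function('h')(J, v) = Add(-22, Pow(v, 2), Mul(-4, J)) (Function('h')(J, v) = Add(Add(Pow(v, 2), Mul(-4, J)), -22) = Add(-22, Pow(v, 2), Mul(-4, J)))
Add(Mul(Function('Q')(-16), Pow(Function('h')(-22, Function('r')(-4)), -1)), Mul(-4898, Pow(1489, -1))) = Add(Mul(Add(56, Mul(-1, -16)), Pow(Add(-22, Pow(Rational(1, 6), 2), Mul(-4, -22)), -1)), Mul(-4898, Pow(1489, -1))) = Add(Mul(Add(56, 16), Pow(Add(-22, Rational(1, 36), 88), -1)), Mul(-4898, Rational(1, 1489))) = Add(Mul(72, Pow(Rational(2377, 36), -1)), Rational(-4898, 1489)) = Add(Mul(72, Rational(36, 2377)), Rational(-4898, 1489)) = Add(Rational(2592, 2377), Rational(-4898, 1489)) = Rational(-7783058, 3539353)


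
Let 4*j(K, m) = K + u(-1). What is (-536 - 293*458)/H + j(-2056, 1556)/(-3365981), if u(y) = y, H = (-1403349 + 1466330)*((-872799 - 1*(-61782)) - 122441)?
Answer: 61372633909753/395772842357640676 ≈ 0.00015507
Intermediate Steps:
H = -58790118298 (H = 62981*((-872799 + 61782) - 122441) = 62981*(-811017 - 122441) = 62981*(-933458) = -58790118298)
j(K, m) = -¼ + K/4 (j(K, m) = (K - 1)/4 = (-1 + K)/4 = -¼ + K/4)
(-536 - 293*458)/H + j(-2056, 1556)/(-3365981) = (-536 - 293*458)/(-58790118298) + (-¼ + (¼)*(-2056))/(-3365981) = (-536 - 134194)*(-1/58790118298) + (-¼ - 514)*(-1/3365981) = -134730*(-1/58790118298) - 2057/4*(-1/3365981) = 67365/29395059149 + 2057/13463924 = 61372633909753/395772842357640676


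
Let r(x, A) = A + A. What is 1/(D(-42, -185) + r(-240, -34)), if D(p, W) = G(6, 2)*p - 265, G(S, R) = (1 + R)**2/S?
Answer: -1/396 ≈ -0.0025253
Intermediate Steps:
r(x, A) = 2*A
G(S, R) = (1 + R)**2/S
D(p, W) = -265 + 3*p/2 (D(p, W) = ((1 + 2)**2/6)*p - 265 = ((1/6)*3**2)*p - 265 = ((1/6)*9)*p - 265 = 3*p/2 - 265 = -265 + 3*p/2)
1/(D(-42, -185) + r(-240, -34)) = 1/((-265 + (3/2)*(-42)) + 2*(-34)) = 1/((-265 - 63) - 68) = 1/(-328 - 68) = 1/(-396) = -1/396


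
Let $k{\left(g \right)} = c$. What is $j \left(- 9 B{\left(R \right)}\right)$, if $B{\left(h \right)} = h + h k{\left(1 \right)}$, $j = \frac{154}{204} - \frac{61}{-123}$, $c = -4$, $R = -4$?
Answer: $- \frac{94158}{697} \approx -135.09$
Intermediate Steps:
$k{\left(g \right)} = -4$
$j = \frac{5231}{4182}$ ($j = 154 \cdot \frac{1}{204} - - \frac{61}{123} = \frac{77}{102} + \frac{61}{123} = \frac{5231}{4182} \approx 1.2508$)
$B{\left(h \right)} = - 3 h$ ($B{\left(h \right)} = h + h \left(-4\right) = h - 4 h = - 3 h$)
$j \left(- 9 B{\left(R \right)}\right) = \frac{5231 \left(- 9 \left(\left(-3\right) \left(-4\right)\right)\right)}{4182} = \frac{5231 \left(\left(-9\right) 12\right)}{4182} = \frac{5231}{4182} \left(-108\right) = - \frac{94158}{697}$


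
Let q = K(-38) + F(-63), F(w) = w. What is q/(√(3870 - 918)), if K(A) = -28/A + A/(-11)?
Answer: -4097*√82/34276 ≈ -1.0824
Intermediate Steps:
K(A) = -28/A - A/11 (K(A) = -28/A + A*(-1/11) = -28/A - A/11)
q = -12291/209 (q = (-28/(-38) - 1/11*(-38)) - 63 = (-28*(-1/38) + 38/11) - 63 = (14/19 + 38/11) - 63 = 876/209 - 63 = -12291/209 ≈ -58.809)
q/(√(3870 - 918)) = -12291/(209*√(3870 - 918)) = -12291*√82/492/209 = -4097*√82/34276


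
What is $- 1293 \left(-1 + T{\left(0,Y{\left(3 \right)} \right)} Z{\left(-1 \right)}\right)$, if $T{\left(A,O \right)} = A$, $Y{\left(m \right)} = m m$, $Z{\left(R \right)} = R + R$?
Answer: $1293$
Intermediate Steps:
$Z{\left(R \right)} = 2 R$
$Y{\left(m \right)} = m^{2}$
$- 1293 \left(-1 + T{\left(0,Y{\left(3 \right)} \right)} Z{\left(-1 \right)}\right) = - 1293 \left(-1 + 0 \cdot 2 \left(-1\right)\right) = - 1293 \left(-1 + 0 \left(-2\right)\right) = - 1293 \left(-1 + 0\right) = \left(-1293\right) \left(-1\right) = 1293$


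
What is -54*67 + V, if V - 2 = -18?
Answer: -3634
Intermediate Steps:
V = -16 (V = 2 - 18 = -16)
-54*67 + V = -54*67 - 16 = -3618 - 16 = -3634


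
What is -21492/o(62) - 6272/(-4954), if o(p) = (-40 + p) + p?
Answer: -4414355/17339 ≈ -254.59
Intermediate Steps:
o(p) = -40 + 2*p
-21492/o(62) - 6272/(-4954) = -21492/(-40 + 2*62) - 6272/(-4954) = -21492/(-40 + 124) - 6272*(-1/4954) = -21492/84 + 3136/2477 = -21492*1/84 + 3136/2477 = -1791/7 + 3136/2477 = -4414355/17339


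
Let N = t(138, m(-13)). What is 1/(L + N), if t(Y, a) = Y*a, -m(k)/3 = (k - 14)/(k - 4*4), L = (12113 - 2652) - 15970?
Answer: -29/199939 ≈ -0.00014504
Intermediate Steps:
L = -6509 (L = 9461 - 15970 = -6509)
m(k) = -3*(-14 + k)/(-16 + k) (m(k) = -3*(k - 14)/(k - 4*4) = -3*(-14 + k)/(k - 16) = -3*(-14 + k)/(-16 + k))
N = -11178/29 (N = 138*(3*(14 - 1*(-13))/(-16 - 13)) = 138*(3*(14 + 13)/(-29)) = 138*(3*(-1/29)*27) = 138*(-81/29) = -11178/29 ≈ -385.45)
1/(L + N) = 1/(-6509 - 11178/29) = 1/(-199939/29) = -29/199939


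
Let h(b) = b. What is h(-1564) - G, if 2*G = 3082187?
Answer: -3085315/2 ≈ -1.5427e+6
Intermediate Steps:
G = 3082187/2 (G = (½)*3082187 = 3082187/2 ≈ 1.5411e+6)
h(-1564) - G = -1564 - 1*3082187/2 = -1564 - 3082187/2 = -3085315/2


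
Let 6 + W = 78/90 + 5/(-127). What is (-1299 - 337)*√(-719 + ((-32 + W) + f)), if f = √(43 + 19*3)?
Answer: -21268*I*√16022955/1905 ≈ -44689.0*I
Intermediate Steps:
f = 10 (f = √(43 + 57) = √100 = 10)
W = -9854/1905 (W = -6 + (78/90 + 5/(-127)) = -6 + (78*(1/90) + 5*(-1/127)) = -6 + (13/15 - 5/127) = -6 + 1576/1905 = -9854/1905 ≈ -5.1727)
(-1299 - 337)*√(-719 + ((-32 + W) + f)) = (-1299 - 337)*√(-719 + ((-32 - 9854/1905) + 10)) = -1636*√(-719 + (-70814/1905 + 10)) = -1636*√(-719 - 51764/1905) = -21268*I*√16022955/1905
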